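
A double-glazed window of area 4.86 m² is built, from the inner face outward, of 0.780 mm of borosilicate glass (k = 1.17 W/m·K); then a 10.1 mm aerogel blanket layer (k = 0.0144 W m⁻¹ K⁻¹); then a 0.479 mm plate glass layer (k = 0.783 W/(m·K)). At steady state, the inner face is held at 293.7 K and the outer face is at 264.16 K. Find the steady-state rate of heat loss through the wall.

Q = 204 W

Treat each layer as a resistance in series:
  R_borosilicate glass = L/(kA) = 7.80×10^-4/(1.17·4.86) = 1.372×10^-4 K/W
  R_aerogel blanket = L/(kA) = 0.0101/(0.0144·4.86) = 0.1443 K/W
  R_plate glass = L/(kA) = 4.79×10^-4/(0.783·4.86) = 1.259×10^-4 K/W
ΣR = 1.372×10^-4 + 0.1443 + 1.259×10^-4 = 0.1446 K/W
Q = ΔT/ΣR = (293.7 K − 264.16 K)/0.1446 = 204 W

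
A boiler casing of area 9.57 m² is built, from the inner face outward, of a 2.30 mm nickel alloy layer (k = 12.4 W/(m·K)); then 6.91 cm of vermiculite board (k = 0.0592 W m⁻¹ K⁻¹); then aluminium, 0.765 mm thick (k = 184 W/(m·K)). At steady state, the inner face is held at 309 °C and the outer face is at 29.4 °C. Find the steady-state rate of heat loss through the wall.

Treat each layer as a resistance in series:
  R_nickel alloy = L/(kA) = 0.00230/(12.4·9.57) = 1.938×10^-5 K/W
  R_vermiculite board = L/(kA) = 0.0691/(0.0592·9.57) = 0.1220 K/W
  R_aluminium = L/(kA) = 7.65×10^-4/(184·9.57) = 4.344×10^-7 K/W
ΣR = 1.938×10^-5 + 0.1220 + 4.344×10^-7 = 0.1220 K/W
Q = ΔT/ΣR = (309 °C − 29.4 °C)/0.1220 = 2290 W

Q = 2290 W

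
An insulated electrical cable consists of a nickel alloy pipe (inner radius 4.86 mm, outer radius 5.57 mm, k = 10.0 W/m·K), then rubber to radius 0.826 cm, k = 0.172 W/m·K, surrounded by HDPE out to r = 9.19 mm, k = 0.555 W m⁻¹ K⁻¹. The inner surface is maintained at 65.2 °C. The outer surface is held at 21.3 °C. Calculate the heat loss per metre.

Q' = 110 W/m

Treat each layer as a resistance in series:
  R'_nickel alloy = ln(0.00557/0.00486)/(2πk) = 0.1364/(2π·10.0) = 0.002170 m·K/W
  R'_rubber = ln(0.00826/0.00557)/(2πk) = 0.3940/(2π·0.172) = 0.3646 m·K/W
  R'_HDPE = ln(0.00919/0.00826)/(2πk) = 0.1067/(2π·0.555) = 0.03060 m·K/W
ΣR = 0.002170 + 0.3646 + 0.03060 = 0.3974 m·K/W
Q' = ΔT/ΣR = (65.2 °C − 21.3 °C)/0.3974 = 110 W/m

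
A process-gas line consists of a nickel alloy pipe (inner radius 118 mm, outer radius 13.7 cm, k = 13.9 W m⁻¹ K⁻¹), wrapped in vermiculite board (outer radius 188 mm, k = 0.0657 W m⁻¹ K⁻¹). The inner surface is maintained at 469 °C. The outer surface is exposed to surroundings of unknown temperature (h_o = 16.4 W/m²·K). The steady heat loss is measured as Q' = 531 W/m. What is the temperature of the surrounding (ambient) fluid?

T_out = 33.6 °C

Series resistances:
  R'_nickel alloy = ln(0.137/0.118)/(2πk) = 0.1493/(2π·13.9) = 0.001709 m·K/W
  R'_vermiculite board = ln(0.188/0.137)/(2πk) = 0.3165/(2π·0.0657) = 0.7666 m·K/W
  R'_conv,out = 1/(2πr h) = 1/(2π·0.188·16.4) = 0.05162 m·K/W
ΣR = 0.8199 m·K/W
ΔT = Q'·ΣR = 531 × 0.8199 = 435.4 K
Heat flows outward, so T_out = T_in − ΔT = 469 − 435.4 = 33.6 °C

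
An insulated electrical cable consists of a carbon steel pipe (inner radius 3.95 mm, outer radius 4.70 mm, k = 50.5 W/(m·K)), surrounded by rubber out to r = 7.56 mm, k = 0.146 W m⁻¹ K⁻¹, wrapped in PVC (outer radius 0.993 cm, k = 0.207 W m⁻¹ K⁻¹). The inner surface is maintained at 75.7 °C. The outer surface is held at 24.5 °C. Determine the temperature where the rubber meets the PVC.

T = 39.2 °C

Treat each layer as a resistance in series:
  R'_carbon steel = ln(0.00470/0.00395)/(2πk) = 0.1738/(2π·50.5) = 5.479×10^-4 m·K/W
  R'_rubber = ln(0.00756/0.00470)/(2πk) = 0.4753/(2π·0.146) = 0.5181 m·K/W
  R'_PVC = ln(0.00993/0.00756)/(2πk) = 0.2727/(2π·0.207) = 0.2097 m·K/W
ΣR = 5.479×10^-4 + 0.5181 + 0.2097 = 0.7283 m·K/W
Q' = ΔT/ΣR = (75.7 °C − 24.5 °C)/0.7283 = 70.30 W/m
From the inner boundary to the rubber/PVC interface, ΣR_partial = 0.5186 m·K/W.
T_interface = T_in − Q'·ΣR_partial = 75.7 °C − (70.30)(0.5186) = 39.2 °C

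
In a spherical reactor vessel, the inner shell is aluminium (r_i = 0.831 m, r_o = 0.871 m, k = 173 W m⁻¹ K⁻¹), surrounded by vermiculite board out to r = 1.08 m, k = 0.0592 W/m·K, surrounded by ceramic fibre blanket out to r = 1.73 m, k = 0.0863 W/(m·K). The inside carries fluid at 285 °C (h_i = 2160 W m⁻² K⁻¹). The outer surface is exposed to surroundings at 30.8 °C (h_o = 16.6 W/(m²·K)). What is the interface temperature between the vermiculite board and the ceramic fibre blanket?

T = 163 °C

Treat each layer as a resistance in series:
  R_conv,in = 1/(4πr²h) = 1/(4π·0.831²·2160) = 5.335×10^-5 K/W
  R_aluminium = (1/0.831 − 1/0.871)/(4πk) = 0.05526/(4π·173) = 2.542×10^-5 K/W
  R_vermiculite board = (1/0.871 − 1/1.08)/(4πk) = 0.2222/(4π·0.0592) = 0.2987 K/W
  R_ceramic fibre blanket = (1/1.08 − 1/1.73)/(4πk) = 0.3479/(4π·0.0863) = 0.3208 K/W
  R_conv,out = 1/(4πr²h) = 1/(4π·1.73²·16.6) = 0.001602 K/W
ΣR = 5.335×10^-5 + 2.542×10^-5 + 0.2987 + 0.3208 + 0.001602 = 0.6212 K/W
Q = ΔT/ΣR = (285 °C − 30.8 °C)/0.6212 = 409.2 W
From the inner boundary to the vermiculite board/ceramic fibre blanket interface, ΣR_partial = 0.2988 K/W.
T_interface = T_in − Q·ΣR_partial = 285 °C − (409.2)(0.2988) = 163 °C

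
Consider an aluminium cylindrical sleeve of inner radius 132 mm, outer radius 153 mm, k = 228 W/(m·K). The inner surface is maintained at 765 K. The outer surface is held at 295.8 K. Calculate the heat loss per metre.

Q' = 2πk·ΔT/ln(r₂/r₁) = 2π × 228 × 469.2 / ln(0.153/0.132) = 4.55×10^6 W/m

Q' = 4.55×10^6 W/m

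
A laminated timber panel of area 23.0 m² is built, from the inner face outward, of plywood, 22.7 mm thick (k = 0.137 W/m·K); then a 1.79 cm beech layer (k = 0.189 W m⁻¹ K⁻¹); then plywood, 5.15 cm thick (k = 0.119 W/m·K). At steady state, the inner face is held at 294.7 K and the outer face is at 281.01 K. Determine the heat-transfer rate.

Resistance network (inner→outer):
  R_plywood = L/(kA) = 0.0227/(0.137·23.0) = 0.007204 K/W
  R_beech = L/(kA) = 0.0179/(0.189·23.0) = 0.004118 K/W
  R_plywood = L/(kA) = 0.0515/(0.119·23.0) = 0.01882 K/W
ΣR = 0.007204 + 0.004118 + 0.01882 = 0.03014 K/W
Q = ΔT/ΣR = (294.7 K − 281.01 K)/0.03014 = 454 W

Q = 454 W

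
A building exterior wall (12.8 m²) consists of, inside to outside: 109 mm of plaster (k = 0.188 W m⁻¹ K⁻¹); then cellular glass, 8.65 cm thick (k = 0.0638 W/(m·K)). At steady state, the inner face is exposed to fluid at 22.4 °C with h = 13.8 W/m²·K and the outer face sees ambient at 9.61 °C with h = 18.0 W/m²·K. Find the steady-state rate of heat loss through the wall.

Q = 79.3 W

Series thermal resistances, inner to outer:
  R_conv,in = 1/(hA) = 1/(13.8·12.8) = 0.005661 K/W
  R_plaster = L/(kA) = 0.109/(0.188·12.8) = 0.04530 K/W
  R_cellular glass = L/(kA) = 0.0865/(0.0638·12.8) = 0.1059 K/W
  R_conv,out = 1/(hA) = 1/(18.0·12.8) = 0.004340 K/W
ΣR = 0.005661 + 0.04530 + 0.1059 + 0.004340 = 0.1612 K/W
Q = ΔT/ΣR = (22.4 °C − 9.61 °C)/0.1612 = 79.3 W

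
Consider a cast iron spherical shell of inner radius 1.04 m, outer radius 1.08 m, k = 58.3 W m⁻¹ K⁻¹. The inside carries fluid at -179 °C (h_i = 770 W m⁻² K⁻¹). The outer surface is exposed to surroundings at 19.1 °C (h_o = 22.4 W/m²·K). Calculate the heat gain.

Q = 62.1 kW

Treat each layer as a resistance in series:
  R_conv,in = 1/(4πr²h) = 1/(4π·1.04²·770) = 9.555×10^-5 K/W
  R_cast iron = (1/1.04 − 1/1.08)/(4πk) = 0.03561/(4π·58.3) = 4.861×10^-5 K/W
  R_conv,out = 1/(4πr²h) = 1/(4π·1.08²·22.4) = 0.003046 K/W
ΣR = 9.555×10^-5 + 4.861×10^-5 + 0.003046 = 0.003190 K/W
Q = ΔT/ΣR = (-179 °C − 19.1 °C)/0.003190 = -62100 W
(Negative Q ⇒ heat flows inward; heat gain = 62100 W.)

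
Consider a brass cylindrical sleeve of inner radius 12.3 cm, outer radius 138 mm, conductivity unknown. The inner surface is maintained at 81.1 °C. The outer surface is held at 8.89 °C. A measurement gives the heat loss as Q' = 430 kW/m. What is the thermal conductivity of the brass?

ΣR = ΔT/Q' = |81.1 − 8.89|/4.30×10^5 = 1.679×10^-4 m·K/W
ln(r₂/r₁)/(2πk) = 1.679×10^-4 ⇒ k = 0.1151/(2π·1.679×10^-4) = 109 W/m·K

k = 109 W/m·K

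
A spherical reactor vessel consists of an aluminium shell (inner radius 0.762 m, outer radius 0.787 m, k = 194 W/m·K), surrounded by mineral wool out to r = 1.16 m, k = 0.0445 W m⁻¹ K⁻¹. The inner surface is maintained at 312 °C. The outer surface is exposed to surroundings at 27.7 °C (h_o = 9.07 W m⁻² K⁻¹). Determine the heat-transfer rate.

Treat each layer as a resistance in series:
  R_aluminium = (1/0.762 − 1/0.787)/(4πk) = 0.04169/(4π·194) = 1.710×10^-5 K/W
  R_mineral wool = (1/0.787 − 1/1.16)/(4πk) = 0.4086/(4π·0.0445) = 0.7306 K/W
  R_conv,out = 1/(4πr²h) = 1/(4π·1.16²·9.07) = 0.006520 K/W
ΣR = 1.710×10^-5 + 0.7306 + 0.006520 = 0.7371 K/W
Q = ΔT/ΣR = (312 °C − 27.7 °C)/0.7371 = 386 W

Q = 386 W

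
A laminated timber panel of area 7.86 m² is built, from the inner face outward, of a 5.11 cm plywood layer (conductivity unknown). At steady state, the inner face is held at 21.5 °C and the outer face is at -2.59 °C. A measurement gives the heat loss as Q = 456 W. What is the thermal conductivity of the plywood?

k = 0.123 W/m·K

ΣR = ΔT/Q = |21.5 − -2.59|/456 = 0.05283 K/W
L/(kA) = 0.05283 ⇒ k = 0.0511/(0.05283·7.86) = 0.123 W/m·K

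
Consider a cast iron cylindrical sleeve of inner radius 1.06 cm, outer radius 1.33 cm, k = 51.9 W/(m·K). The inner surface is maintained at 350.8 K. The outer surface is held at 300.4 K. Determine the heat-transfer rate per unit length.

Q' = 2πk·ΔT/ln(r₂/r₁) = 2π × 51.9 × 50.4 / ln(0.0133/0.0106) = 72400 W/m

Q' = 72.4 kW/m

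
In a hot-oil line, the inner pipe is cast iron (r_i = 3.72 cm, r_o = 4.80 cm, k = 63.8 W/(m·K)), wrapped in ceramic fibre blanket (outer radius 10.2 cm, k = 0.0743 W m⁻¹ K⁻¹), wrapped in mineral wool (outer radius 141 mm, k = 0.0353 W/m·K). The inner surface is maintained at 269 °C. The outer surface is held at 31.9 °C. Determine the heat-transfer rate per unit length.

Q' = 77.1 W/m

Resistance network (inner→outer):
  R'_cast iron = ln(0.0480/0.0372)/(2πk) = 0.2549/(2π·63.8) = 6.359×10^-4 m·K/W
  R'_ceramic fibre blanket = ln(0.102/0.0480)/(2πk) = 0.7538/(2π·0.0743) = 1.615 m·K/W
  R'_mineral wool = ln(0.141/0.102)/(2πk) = 0.3238/(2π·0.0353) = 1.460 m·K/W
ΣR = 6.359×10^-4 + 1.615 + 1.460 = 3.076 m·K/W
Q' = ΔT/ΣR = (269 °C − 31.9 °C)/3.076 = 77.1 W/m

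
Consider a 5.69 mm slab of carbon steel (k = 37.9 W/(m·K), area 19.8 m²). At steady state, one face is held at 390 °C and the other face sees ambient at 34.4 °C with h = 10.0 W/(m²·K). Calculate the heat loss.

Resistance network (inner→outer):
  R_carbon steel = L/(kA) = 0.00569/(37.9·19.8) = 7.582×10^-6 K/W
  R_conv,out = 1/(hA) = 1/(10.0·19.8) = 0.005051 K/W
ΣR = 7.582×10^-6 + 0.005051 = 0.005059 K/W
Q = ΔT/ΣR = (390 °C − 34.4 °C)/0.005059 = 70300 W

Q = 70.3 kW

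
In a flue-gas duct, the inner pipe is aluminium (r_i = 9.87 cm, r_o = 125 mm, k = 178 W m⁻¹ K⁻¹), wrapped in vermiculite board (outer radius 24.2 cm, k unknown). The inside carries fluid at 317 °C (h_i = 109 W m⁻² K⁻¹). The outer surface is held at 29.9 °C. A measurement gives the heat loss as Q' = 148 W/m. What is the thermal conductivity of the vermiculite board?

k = 0.0546 W/m·K

ΣR = ΔT/Q' = |317 − 29.9|/148 = 1.940 m·K/W
Known resistances:
  R'_conv,in = 1/(2πr h) = 1/(2π·0.0987·109) = 0.01479 m·K/W
  R'_aluminium = ln(0.125/0.0987)/(2πk) = 0.2362/(2π·178) = 2.112×10^-4 m·K/W
R_vermiculite board = ΣR − ΣR_known = 1.940 − 0.01500 = 1.925 m·K/W
ln(r₂/r₁)/(2πk) = 1.925 ⇒ k = 0.6606/(2π·1.925) = 0.0546 W/m·K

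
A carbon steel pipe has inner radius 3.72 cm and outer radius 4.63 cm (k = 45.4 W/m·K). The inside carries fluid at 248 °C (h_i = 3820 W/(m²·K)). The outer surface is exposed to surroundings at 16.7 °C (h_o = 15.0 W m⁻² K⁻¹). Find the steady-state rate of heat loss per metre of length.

Treat each layer as a resistance in series:
  R'_conv,in = 1/(2πr h) = 1/(2π·0.0372·3820) = 0.001120 m·K/W
  R'_carbon steel = ln(0.0463/0.0372)/(2πk) = 0.2188/(2π·45.4) = 7.671×10^-4 m·K/W
  R'_conv,out = 1/(2πr h) = 1/(2π·0.0463·15.0) = 0.2292 m·K/W
ΣR = 0.001120 + 7.671×10^-4 + 0.2292 = 0.2311 m·K/W
Q' = ΔT/ΣR = (248 °C − 16.7 °C)/0.2311 = 1000 W/m

Q' = 1000 W/m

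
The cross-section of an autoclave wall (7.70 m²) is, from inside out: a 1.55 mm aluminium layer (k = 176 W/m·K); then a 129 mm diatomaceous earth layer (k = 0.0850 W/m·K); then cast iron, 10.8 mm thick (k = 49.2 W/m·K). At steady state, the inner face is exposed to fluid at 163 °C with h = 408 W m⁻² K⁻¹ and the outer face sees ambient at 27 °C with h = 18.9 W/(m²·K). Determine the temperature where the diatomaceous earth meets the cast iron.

T = 31.6 °C

Treat each layer as a resistance in series:
  R_conv,in = 1/(hA) = 1/(408·7.70) = 3.183×10^-4 K/W
  R_aluminium = L/(kA) = 0.00155/(176·7.70) = 1.144×10^-6 K/W
  R_diatomaceous earth = L/(kA) = 0.129/(0.0850·7.70) = 0.1971 K/W
  R_cast iron = L/(kA) = 0.0108/(49.2·7.70) = 2.851×10^-5 K/W
  R_conv,out = 1/(hA) = 1/(18.9·7.70) = 0.006871 K/W
ΣR = 3.183×10^-4 + 1.144×10^-6 + 0.1971 + 2.851×10^-5 + 0.006871 = 0.2043 K/W
Q = ΔT/ΣR = (163 °C − 27 °C)/0.2043 = 665.7 W
From the inner boundary to the diatomaceous earth/cast iron interface, ΣR_partial = 0.1974 K/W.
T_interface = T_in − Q·ΣR_partial = 163 °C − (665.7)(0.1974) = 31.6 °C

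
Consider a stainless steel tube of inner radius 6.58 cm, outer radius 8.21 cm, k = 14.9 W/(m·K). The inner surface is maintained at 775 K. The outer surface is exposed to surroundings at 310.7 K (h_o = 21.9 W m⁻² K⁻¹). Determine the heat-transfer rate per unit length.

Resistance network (inner→outer):
  R'_stainless steel = ln(0.0821/0.0658)/(2πk) = 0.2213/(2π·14.9) = 0.002364 m·K/W
  R'_conv,out = 1/(2πr h) = 1/(2π·0.0821·21.9) = 0.08852 m·K/W
ΣR = 0.002364 + 0.08852 = 0.09088 m·K/W
Q' = ΔT/ΣR = (775 K − 310.7 K)/0.09088 = 5110 W/m

Q' = 5.11 kW/m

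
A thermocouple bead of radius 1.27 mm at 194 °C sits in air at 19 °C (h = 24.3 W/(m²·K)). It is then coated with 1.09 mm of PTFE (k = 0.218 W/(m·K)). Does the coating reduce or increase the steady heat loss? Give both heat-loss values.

increases: 0.0862 → 0.243 W

Critical radius for a sphere: r_cr = 2k/h = 0.0179 m = 1.79 cm.
Outer radius after coating: r₂ = 0.00127 + 0.00109 = 0.00236 m.
Since r₁ < r_cr and r₂ ≤ r_cr, the coating moves toward the maximum at r_cr — heat loss rises.
Bare: R = 1/(4πr₁²h) = 2030 K/W; Q = 175/2030 = 0.0862 W.
Coated: R = R_cond + R_conv = 720.7 K/W; Q = 175/720.7 = 0.243 W.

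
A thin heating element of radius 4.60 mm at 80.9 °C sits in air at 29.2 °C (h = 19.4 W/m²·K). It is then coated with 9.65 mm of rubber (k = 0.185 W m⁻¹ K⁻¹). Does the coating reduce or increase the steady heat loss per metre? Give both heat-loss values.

Critical radius for a cylinder: r_cr = k/h = 0.00954 m = 0.954 cm.
Outer radius after coating: r₂ = 0.00460 + 0.00965 = 0.01425 m.
r₁ < r_cr < r₂: heat loss rises to a maximum at r_cr then falls. Whether the coating helps depends on whether Q(r₂) has dropped back below Q(r₁).
Bare: R = 1/(2πr₁h) = 1.783 m·K/W; Q = 51.7/1.783 = 29.0 W/m.
Coated: R = R_cond + R_conv = 1.548 m·K/W; Q = 51.7/1.548 = 33.4 W/m.

increases: 29.0 → 33.4 W/m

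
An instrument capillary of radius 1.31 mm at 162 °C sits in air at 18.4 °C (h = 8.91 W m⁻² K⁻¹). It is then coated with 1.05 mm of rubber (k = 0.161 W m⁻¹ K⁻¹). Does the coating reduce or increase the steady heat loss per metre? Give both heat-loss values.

Critical radius for a cylinder: r_cr = k/h = 0.0181 m = 1.81 cm.
Outer radius after coating: r₂ = 0.00131 + 0.00105 = 0.00236 m.
Since r₁ < r_cr and r₂ ≤ r_cr, the coating moves toward the maximum at r_cr — heat loss rises.
Bare: R = 1/(2πr₁h) = 13.64 m·K/W; Q = 143.6/13.64 = 10.5 W/m.
Coated: R = R_cond + R_conv = 8.151 m·K/W; Q = 143.6/8.151 = 17.6 W/m.

increases: 10.5 → 17.6 W/m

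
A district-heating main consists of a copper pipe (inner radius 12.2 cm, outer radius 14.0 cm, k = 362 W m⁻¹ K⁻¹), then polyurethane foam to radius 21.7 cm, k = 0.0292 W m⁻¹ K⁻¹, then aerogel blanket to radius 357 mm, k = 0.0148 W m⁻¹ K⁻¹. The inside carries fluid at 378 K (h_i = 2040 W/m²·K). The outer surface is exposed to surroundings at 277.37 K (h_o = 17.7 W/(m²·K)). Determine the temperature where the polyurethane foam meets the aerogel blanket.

Series thermal resistances, inner to outer:
  R'_conv,in = 1/(2πr h) = 1/(2π·0.122·2040) = 6.395×10^-4 m·K/W
  R'_copper = ln(0.140/0.122)/(2πk) = 0.1376/(2π·362) = 6.051×10^-5 m·K/W
  R'_polyurethane foam = ln(0.217/0.140)/(2πk) = 0.4383/(2π·0.0292) = 2.389 m·K/W
  R'_aerogel blanket = ln(0.357/0.217)/(2πk) = 0.4978/(2π·0.0148) = 5.354 m·K/W
  R'_conv,out = 1/(2πr h) = 1/(2π·0.357·17.7) = 0.02519 m·K/W
ΣR = 6.395×10^-4 + 6.051×10^-5 + 2.389 + 5.354 + 0.02519 = 7.769 m·K/W
Q' = ΔT/ΣR = (378 K − 277.37 K)/7.769 = 12.95 W/m
From the inner boundary to the polyurethane foam/aerogel blanket interface, ΣR_partial = 2.390 m·K/W.
T_interface = T_in − Q'·ΣR_partial = 378 K − (12.95)(2.390) = 347.0 K

T = 347.0 K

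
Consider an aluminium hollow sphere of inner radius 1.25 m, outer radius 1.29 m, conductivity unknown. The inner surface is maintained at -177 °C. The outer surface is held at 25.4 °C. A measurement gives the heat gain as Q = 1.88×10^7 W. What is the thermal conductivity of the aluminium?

ΣR = ΔT/Q = |-177 − 25.4|/1.88×10^7 = 1.077×10^-5 K/W
(1/r₁−1/r₂)/(4πk) = 1.077×10^-5 ⇒ k = 0.02481/(4π·1.077×10^-5) = 183 W/m·K

k = 183 W/m·K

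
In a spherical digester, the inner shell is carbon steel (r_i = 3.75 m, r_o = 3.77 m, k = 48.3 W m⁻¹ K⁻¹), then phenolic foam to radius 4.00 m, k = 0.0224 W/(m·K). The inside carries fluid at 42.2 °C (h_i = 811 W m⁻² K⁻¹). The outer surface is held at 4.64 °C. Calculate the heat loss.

Q = 693 W

Treat each layer as a resistance in series:
  R_conv,in = 1/(4πr²h) = 1/(4π·3.75²·811) = 6.978×10^-6 K/W
  R_carbon steel = (1/3.75 − 1/3.77)/(4πk) = 0.001415/(4π·48.3) = 2.331×10^-6 K/W
  R_phenolic foam = (1/3.77 − 1/4.00)/(4πk) = 0.01525/(4π·0.0224) = 0.05418 K/W
ΣR = 6.978×10^-6 + 2.331×10^-6 + 0.05418 = 0.05419 K/W
Q = ΔT/ΣR = (42.2 °C − 4.64 °C)/0.05419 = 693 W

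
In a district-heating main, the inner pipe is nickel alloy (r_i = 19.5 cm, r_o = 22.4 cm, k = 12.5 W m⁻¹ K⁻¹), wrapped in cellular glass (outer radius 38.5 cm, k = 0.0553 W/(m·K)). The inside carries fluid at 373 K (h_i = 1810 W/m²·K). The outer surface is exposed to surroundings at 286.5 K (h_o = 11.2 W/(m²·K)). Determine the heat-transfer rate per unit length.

Q' = 54.1 W/m

Resistance network (inner→outer):
  R'_conv,in = 1/(2πr h) = 1/(2π·0.195·1810) = 4.509×10^-4 m·K/W
  R'_nickel alloy = ln(0.224/0.195)/(2πk) = 0.1386/(2π·12.5) = 0.001765 m·K/W
  R'_cellular glass = ln(0.385/0.224)/(2πk) = 0.5416/(2π·0.0553) = 1.559 m·K/W
  R'_conv,out = 1/(2πr h) = 1/(2π·0.385·11.2) = 0.03691 m·K/W
ΣR = 4.509×10^-4 + 0.001765 + 1.559 + 0.03691 = 1.598 m·K/W
Q' = ΔT/ΣR = (373 K − 286.5 K)/1.598 = 54.1 W/m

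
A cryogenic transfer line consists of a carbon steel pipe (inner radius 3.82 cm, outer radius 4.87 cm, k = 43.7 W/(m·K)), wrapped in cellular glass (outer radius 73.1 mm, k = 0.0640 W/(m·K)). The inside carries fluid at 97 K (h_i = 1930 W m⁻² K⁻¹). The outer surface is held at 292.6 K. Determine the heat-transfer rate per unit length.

Q' = 193 W/m

Resistance network (inner→outer):
  R'_conv,in = 1/(2πr h) = 1/(2π·0.0382·1930) = 0.002159 m·K/W
  R'_carbon steel = ln(0.0487/0.0382)/(2πk) = 0.2428/(2π·43.7) = 8.844×10^-4 m·K/W
  R'_cellular glass = ln(0.0731/0.0487)/(2πk) = 0.4061/(2π·0.0640) = 1.010 m·K/W
ΣR = 0.002159 + 8.844×10^-4 + 1.010 = 1.013 m·K/W
Q' = ΔT/ΣR = (97 K − 292.6 K)/1.013 = -193 W/m
(Negative Q' ⇒ heat flows inward; heat gain = 193 W/m.)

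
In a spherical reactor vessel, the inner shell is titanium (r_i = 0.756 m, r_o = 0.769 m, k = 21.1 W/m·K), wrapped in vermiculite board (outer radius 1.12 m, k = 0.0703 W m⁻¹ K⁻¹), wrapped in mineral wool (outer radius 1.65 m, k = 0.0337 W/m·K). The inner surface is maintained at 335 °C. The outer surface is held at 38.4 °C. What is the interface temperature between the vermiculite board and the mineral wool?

Treat each layer as a resistance in series:
  R_titanium = (1/0.756 − 1/0.769)/(4πk) = 0.02236/(4π·21.1) = 8.433×10^-5 K/W
  R_vermiculite board = (1/0.769 − 1/1.12)/(4πk) = 0.4075/(4π·0.0703) = 0.4613 K/W
  R_mineral wool = (1/1.12 − 1/1.65)/(4πk) = 0.2868/(4π·0.0337) = 0.6772 K/W
ΣR = 8.433×10^-5 + 0.4613 + 0.6772 = 1.139 K/W
Q = ΔT/ΣR = (335 °C − 38.4 °C)/1.139 = 260.4 W
From the inner boundary to the vermiculite board/mineral wool interface, ΣR_partial = 0.4614 K/W.
T_interface = T_in − Q·ΣR_partial = 335 °C − (260.4)(0.4614) = 215 °C

T = 215 °C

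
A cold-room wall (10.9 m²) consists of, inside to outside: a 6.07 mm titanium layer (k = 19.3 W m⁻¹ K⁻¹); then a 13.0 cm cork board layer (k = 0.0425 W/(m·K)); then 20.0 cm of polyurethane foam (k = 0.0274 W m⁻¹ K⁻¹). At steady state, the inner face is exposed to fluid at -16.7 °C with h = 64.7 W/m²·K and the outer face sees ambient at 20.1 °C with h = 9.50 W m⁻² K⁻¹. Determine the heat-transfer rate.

Series thermal resistances, inner to outer:
  R_conv,in = 1/(hA) = 1/(64.7·10.9) = 0.001418 K/W
  R_titanium = L/(kA) = 0.00607/(19.3·10.9) = 2.885×10^-5 K/W
  R_cork board = L/(kA) = 0.130/(0.0425·10.9) = 0.2806 K/W
  R_polyurethane foam = L/(kA) = 0.200/(0.0274·10.9) = 0.6697 K/W
  R_conv,out = 1/(hA) = 1/(9.50·10.9) = 0.009657 K/W
ΣR = 0.001418 + 2.885×10^-5 + 0.2806 + 0.6697 + 0.009657 = 0.9614 K/W
Q = ΔT/ΣR = (-16.7 °C − 20.1 °C)/0.9614 = -38.3 W
(Negative Q ⇒ heat flows inward; heat gain = 38.3 W.)

Q = 38.3 W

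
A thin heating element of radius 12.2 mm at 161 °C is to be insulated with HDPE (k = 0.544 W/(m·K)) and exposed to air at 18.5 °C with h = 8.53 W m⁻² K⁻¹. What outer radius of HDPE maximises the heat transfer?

r_cr = 6.38 cm

For a cylinder, r_cr = k_ins/h = 0.544/8.53 = 0.0638 m = 6.38 cm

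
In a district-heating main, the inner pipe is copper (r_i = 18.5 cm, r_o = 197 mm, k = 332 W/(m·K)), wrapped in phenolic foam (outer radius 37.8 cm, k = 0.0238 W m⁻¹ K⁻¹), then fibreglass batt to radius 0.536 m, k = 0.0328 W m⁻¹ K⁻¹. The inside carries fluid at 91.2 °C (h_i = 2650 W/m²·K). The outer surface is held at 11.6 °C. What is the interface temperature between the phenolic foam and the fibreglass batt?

T = 33.9 °C

Resistance network (inner→outer):
  R'_conv,in = 1/(2πr h) = 1/(2π·0.185·2650) = 3.246×10^-4 m·K/W
  R'_copper = ln(0.197/0.185)/(2πk) = 0.06285/(2π·332) = 3.013×10^-5 m·K/W
  R'_phenolic foam = ln(0.378/0.197)/(2πk) = 0.6517/(2π·0.0238) = 4.358 m·K/W
  R'_fibreglass batt = ln(0.536/0.378)/(2πk) = 0.3492/(2π·0.0328) = 1.695 m·K/W
ΣR = 3.246×10^-4 + 3.013×10^-5 + 4.358 + 1.695 = 6.053 m·K/W
Q' = ΔT/ΣR = (91.2 °C − 11.6 °C)/6.053 = 13.15 W/m
From the inner boundary to the phenolic foam/fibreglass batt interface, ΣR_partial = 4.358 m·K/W.
T_interface = T_in − Q'·ΣR_partial = 91.2 °C − (13.15)(4.358) = 33.9 °C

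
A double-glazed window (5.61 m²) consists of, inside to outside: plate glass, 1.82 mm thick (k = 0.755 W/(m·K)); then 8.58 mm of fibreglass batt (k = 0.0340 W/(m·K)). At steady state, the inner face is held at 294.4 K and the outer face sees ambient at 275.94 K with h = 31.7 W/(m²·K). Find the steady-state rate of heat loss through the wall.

Q = 362 W

Treat each layer as a resistance in series:
  R_plate glass = L/(kA) = 0.00182/(0.755·5.61) = 4.297×10^-4 K/W
  R_fibreglass batt = L/(kA) = 0.00858/(0.0340·5.61) = 0.04498 K/W
  R_conv,out = 1/(hA) = 1/(31.7·5.61) = 0.005623 K/W
ΣR = 4.297×10^-4 + 0.04498 + 0.005623 = 0.05103 K/W
Q = ΔT/ΣR = (294.4 K − 275.94 K)/0.05103 = 362 W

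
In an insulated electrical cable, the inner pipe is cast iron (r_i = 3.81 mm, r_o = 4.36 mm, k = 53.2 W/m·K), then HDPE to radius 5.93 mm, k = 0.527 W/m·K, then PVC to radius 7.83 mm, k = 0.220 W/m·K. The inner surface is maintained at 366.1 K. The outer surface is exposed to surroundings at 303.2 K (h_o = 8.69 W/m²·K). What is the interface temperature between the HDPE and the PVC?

Treat each layer as a resistance in series:
  R'_cast iron = ln(0.00436/0.00381)/(2πk) = 0.1348/(2π·53.2) = 4.034×10^-4 m·K/W
  R'_HDPE = ln(0.00593/0.00436)/(2πk) = 0.3076/(2π·0.527) = 0.09288 m·K/W
  R'_PVC = ln(0.00783/0.00593)/(2πk) = 0.2779/(2π·0.220) = 0.2011 m·K/W
  R'_conv,out = 1/(2πr h) = 1/(2π·0.00783·8.69) = 2.339 m·K/W
ΣR = 4.034×10^-4 + 0.09288 + 0.2011 + 2.339 = 2.633 m·K/W
Q' = ΔT/ΣR = (366.1 K − 303.2 K)/2.633 = 23.89 W/m
From the inner boundary to the HDPE/PVC interface, ΣR_partial = 0.09328 m·K/W.
T_interface = T_in − Q'·ΣR_partial = 366.1 K − (23.89)(0.09328) = 363.9 K

T = 363.9 K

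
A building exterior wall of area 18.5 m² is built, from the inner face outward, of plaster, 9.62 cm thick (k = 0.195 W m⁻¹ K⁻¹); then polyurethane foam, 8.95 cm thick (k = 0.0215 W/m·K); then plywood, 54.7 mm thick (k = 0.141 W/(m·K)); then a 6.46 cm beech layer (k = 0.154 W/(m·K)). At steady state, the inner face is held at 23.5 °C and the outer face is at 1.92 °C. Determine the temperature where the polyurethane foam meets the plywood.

T = 5.11 °C

Resistance network (inner→outer):
  R_plaster = L/(kA) = 0.0962/(0.195·18.5) = 0.02667 K/W
  R_polyurethane foam = L/(kA) = 0.0895/(0.0215·18.5) = 0.2250 K/W
  R_plywood = L/(kA) = 0.0547/(0.141·18.5) = 0.02097 K/W
  R_beech = L/(kA) = 0.0646/(0.154·18.5) = 0.02267 K/W
ΣR = 0.02667 + 0.2250 + 0.02097 + 0.02267 = 0.2953 K/W
Q = ΔT/ΣR = (23.5 °C − 1.92 °C)/0.2953 = 73.08 W
From the inner boundary to the polyurethane foam/plywood interface, ΣR_partial = 0.2517 K/W.
T_interface = T_in − Q·ΣR_partial = 23.5 °C − (73.08)(0.2517) = 5.11 °C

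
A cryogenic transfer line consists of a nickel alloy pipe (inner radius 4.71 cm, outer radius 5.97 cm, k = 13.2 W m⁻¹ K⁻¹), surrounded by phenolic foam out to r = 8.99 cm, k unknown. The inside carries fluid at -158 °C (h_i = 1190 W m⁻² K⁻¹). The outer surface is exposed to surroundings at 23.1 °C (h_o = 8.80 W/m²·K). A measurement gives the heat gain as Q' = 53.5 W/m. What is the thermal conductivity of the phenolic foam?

k = 0.0205 W/m·K

ΣR = ΔT/Q' = |-158 − 23.1|/53.5 = 3.385 m·K/W
Known resistances:
  R'_conv,in = 1/(2πr h) = 1/(2π·0.0471·1190) = 0.002840 m·K/W
  R'_nickel alloy = ln(0.0597/0.0471)/(2πk) = 0.2371/(2π·13.2) = 0.002858 m·K/W
  R'_conv,out = 1/(2πr h) = 1/(2π·0.0899·8.80) = 0.2012 m·K/W
R_phenolic foam = ΣR − ΣR_known = 3.385 − 0.2069 = 3.178 m·K/W
ln(r₂/r₁)/(2πk) = 3.178 ⇒ k = 0.4094/(2π·3.178) = 0.0205 W/m·K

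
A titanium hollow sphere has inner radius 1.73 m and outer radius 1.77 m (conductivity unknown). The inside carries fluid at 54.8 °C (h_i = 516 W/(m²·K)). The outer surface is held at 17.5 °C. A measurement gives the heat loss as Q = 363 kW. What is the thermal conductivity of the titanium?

k = 20.3 W/m·K

ΣR = ΔT/Q = |54.8 − 17.5|/3.63×10^5 = 1.028×10^-4 K/W
Known resistances:
  R_conv,in = 1/(4πr²h) = 1/(4π·1.73²·516) = 5.153×10^-5 K/W
R_titanium = ΣR − ΣR_known = 1.028×10^-4 − 5.153×10^-5 = 5.127×10^-5 K/W
(1/r₁−1/r₂)/(4πk) = 5.127×10^-5 ⇒ k = 0.01306/(4π·5.127×10^-5) = 20.3 W/m·K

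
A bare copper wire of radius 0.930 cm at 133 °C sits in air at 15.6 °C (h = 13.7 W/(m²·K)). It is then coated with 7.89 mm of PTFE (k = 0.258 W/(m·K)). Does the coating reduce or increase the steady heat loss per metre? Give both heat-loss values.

Critical radius for a cylinder: r_cr = k/h = 0.0188 m = 1.88 cm.
Outer radius after coating: r₂ = 0.00930 + 0.00789 = 0.01719 m.
Since r₁ < r_cr and r₂ ≤ r_cr, the coating moves toward the maximum at r_cr — heat loss rises.
Bare: R = 1/(2πr₁h) = 1.249 m·K/W; Q = 117.4/1.249 = 94.0 W/m.
Coated: R = R_cond + R_conv = 1.055 m·K/W; Q = 117.4/1.055 = 111 W/m.

increases: 94.0 → 111 W/m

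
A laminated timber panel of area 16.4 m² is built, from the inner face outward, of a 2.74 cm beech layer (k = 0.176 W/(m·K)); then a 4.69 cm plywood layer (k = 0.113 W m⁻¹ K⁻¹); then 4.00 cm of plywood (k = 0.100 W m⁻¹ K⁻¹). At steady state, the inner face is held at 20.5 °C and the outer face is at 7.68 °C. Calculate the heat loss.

Series thermal resistances, inner to outer:
  R_beech = L/(kA) = 0.0274/(0.176·16.4) = 0.009493 K/W
  R_plywood = L/(kA) = 0.0469/(0.113·16.4) = 0.02531 K/W
  R_plywood = L/(kA) = 0.0400/(0.100·16.4) = 0.02439 K/W
ΣR = 0.009493 + 0.02531 + 0.02439 = 0.05919 K/W
Q = ΔT/ΣR = (20.5 °C − 7.68 °C)/0.05919 = 217 W

Q = 217 W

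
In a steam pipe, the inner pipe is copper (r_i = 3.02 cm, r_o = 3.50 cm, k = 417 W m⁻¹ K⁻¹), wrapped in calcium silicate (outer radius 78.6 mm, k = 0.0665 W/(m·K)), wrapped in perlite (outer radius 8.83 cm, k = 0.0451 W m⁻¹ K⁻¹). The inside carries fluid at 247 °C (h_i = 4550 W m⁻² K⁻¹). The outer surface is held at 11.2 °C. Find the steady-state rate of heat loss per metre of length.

Treat each layer as a resistance in series:
  R'_conv,in = 1/(2πr h) = 1/(2π·0.0302·4550) = 0.001158 m·K/W
  R'_copper = ln(0.0350/0.0302)/(2πk) = 0.1475/(2π·417) = 5.630×10^-5 m·K/W
  R'_calcium silicate = ln(0.0786/0.0350)/(2πk) = 0.8090/(2π·0.0665) = 1.936 m·K/W
  R'_perlite = ln(0.0883/0.0786)/(2πk) = 0.1164/(2π·0.0451) = 0.4107 m·K/W
ΣR = 0.001158 + 5.630×10^-5 + 1.936 + 0.4107 = 2.348 m·K/W
Q' = ΔT/ΣR = (247 °C − 11.2 °C)/2.348 = 100 W/m

Q' = 100 W/m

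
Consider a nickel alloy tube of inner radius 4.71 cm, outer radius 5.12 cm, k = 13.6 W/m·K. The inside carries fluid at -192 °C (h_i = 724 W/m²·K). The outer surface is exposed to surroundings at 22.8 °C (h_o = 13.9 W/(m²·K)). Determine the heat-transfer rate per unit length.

Q' = 937 W/m

Resistance network (inner→outer):
  R'_conv,in = 1/(2πr h) = 1/(2π·0.0471·724) = 0.004667 m·K/W
  R'_nickel alloy = ln(0.0512/0.0471)/(2πk) = 0.08347/(2π·13.6) = 9.768×10^-4 m·K/W
  R'_conv,out = 1/(2πr h) = 1/(2π·0.0512·13.9) = 0.2236 m·K/W
ΣR = 0.004667 + 9.768×10^-4 + 0.2236 = 0.2292 m·K/W
Q' = ΔT/ΣR = (-192 °C − 22.8 °C)/0.2292 = -937 W/m
(Negative Q' ⇒ heat flows inward; heat gain = 937 W/m.)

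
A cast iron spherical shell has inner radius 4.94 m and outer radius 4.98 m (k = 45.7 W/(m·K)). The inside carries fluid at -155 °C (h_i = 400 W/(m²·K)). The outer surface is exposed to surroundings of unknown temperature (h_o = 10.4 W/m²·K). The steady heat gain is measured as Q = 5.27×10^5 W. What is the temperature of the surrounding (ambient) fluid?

T_out = 13.4 °C

Series resistances:
  R_conv,in = 1/(4πr²h) = 1/(4π·4.94²·400) = 8.152×10^-6 K/W
  R_cast iron = (1/4.94 − 1/4.98)/(4πk) = 0.001626/(4π·45.7) = 2.831×10^-6 K/W
  R_conv,out = 1/(4πr²h) = 1/(4π·4.98²·10.4) = 3.085×10^-4 K/W
ΣR = 3.195×10^-4 K/W
ΔT = Q·ΣR = 5.27×10^5 × 3.195×10^-4 = 168.4 K
Heat flows inward, so T_out = T_in + ΔT = -155 + 168.4 = 13.4 °C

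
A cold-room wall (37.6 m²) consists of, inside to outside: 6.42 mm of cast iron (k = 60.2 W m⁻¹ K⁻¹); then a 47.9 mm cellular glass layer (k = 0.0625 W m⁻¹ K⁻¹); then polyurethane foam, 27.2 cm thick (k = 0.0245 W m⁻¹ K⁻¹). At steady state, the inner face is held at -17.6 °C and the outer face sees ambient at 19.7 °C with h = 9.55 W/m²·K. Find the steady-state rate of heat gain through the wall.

Treat each layer as a resistance in series:
  R_cast iron = L/(kA) = 0.00642/(60.2·37.6) = 2.836×10^-6 K/W
  R_cellular glass = L/(kA) = 0.0479/(0.0625·37.6) = 0.02038 K/W
  R_polyurethane foam = L/(kA) = 0.272/(0.0245·37.6) = 0.2953 K/W
  R_conv,out = 1/(hA) = 1/(9.55·37.6) = 0.002785 K/W
ΣR = 2.836×10^-6 + 0.02038 + 0.2953 + 0.002785 = 0.3185 K/W
Q = ΔT/ΣR = (-17.6 °C − 19.7 °C)/0.3185 = -117 W
(Negative Q ⇒ heat flows inward; heat gain = 117 W.)

Q = 117 W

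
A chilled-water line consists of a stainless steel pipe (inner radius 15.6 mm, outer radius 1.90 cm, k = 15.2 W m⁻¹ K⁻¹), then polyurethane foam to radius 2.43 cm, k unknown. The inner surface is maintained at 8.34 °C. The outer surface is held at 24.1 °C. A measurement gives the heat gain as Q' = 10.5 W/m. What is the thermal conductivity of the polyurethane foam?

k = 0.0261 W/m·K

ΣR = ΔT/Q' = |8.34 − 24.1|/10.5 = 1.501 m·K/W
Known resistances:
  R'_stainless steel = ln(0.0190/0.0156)/(2πk) = 0.1972/(2π·15.2) = 0.002064 m·K/W
R_polyurethane foam = ΣR − ΣR_known = 1.501 − 0.002064 = 1.499 m·K/W
ln(r₂/r₁)/(2πk) = 1.499 ⇒ k = 0.2460/(2π·1.499) = 0.0261 W/m·K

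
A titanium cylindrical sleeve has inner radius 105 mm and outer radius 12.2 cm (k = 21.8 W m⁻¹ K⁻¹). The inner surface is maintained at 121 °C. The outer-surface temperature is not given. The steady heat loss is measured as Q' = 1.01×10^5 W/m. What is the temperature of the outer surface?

T_out = 10.3 °C

Sum the resistances:
  R'_titanium = ln(0.122/0.105)/(2πk) = 0.1501/(2π·21.8) = 0.001096 m·K/W
ΣR = 0.001096 m·K/W
ΔT = Q'·ΣR = 1.01×10^5 × 0.001096 = 110.7 K
Heat flows outward, so T_out = T_in − ΔT = 121 − 110.7 = 10.3 °C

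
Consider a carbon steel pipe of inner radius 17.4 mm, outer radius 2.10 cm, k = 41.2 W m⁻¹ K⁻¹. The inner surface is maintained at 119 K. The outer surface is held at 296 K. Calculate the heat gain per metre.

Q' = 2.44×10^5 W/m

Q' = 2πk·ΔT/ln(r₂/r₁) = 2π × 41.2 × 177 / ln(0.0210/0.0174) = 2.44×10^5 W/m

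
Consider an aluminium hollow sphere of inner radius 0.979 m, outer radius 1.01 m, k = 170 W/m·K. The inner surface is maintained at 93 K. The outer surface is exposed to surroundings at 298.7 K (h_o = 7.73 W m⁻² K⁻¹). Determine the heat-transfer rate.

Q = 20.4 kW

Resistance network (inner→outer):
  R_aluminium = (1/0.979 − 1/1.01)/(4πk) = 0.03135/(4π·170) = 1.468×10^-5 K/W
  R_conv,out = 1/(4πr²h) = 1/(4π·1.01²·7.73) = 0.01009 K/W
ΣR = 1.468×10^-5 + 0.01009 = 0.01010 K/W
Q = ΔT/ΣR = (93 K − 298.7 K)/0.01010 = -20400 W
(Negative Q ⇒ heat flows inward; heat gain = 20400 W.)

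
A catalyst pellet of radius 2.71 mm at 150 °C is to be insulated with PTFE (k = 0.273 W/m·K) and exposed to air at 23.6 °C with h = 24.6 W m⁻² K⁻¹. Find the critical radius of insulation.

For a sphere, r_cr = 2k_ins/h = 2·0.273/24.6 = 0.0222 m = 2.22 cm

r_cr = 2.22 cm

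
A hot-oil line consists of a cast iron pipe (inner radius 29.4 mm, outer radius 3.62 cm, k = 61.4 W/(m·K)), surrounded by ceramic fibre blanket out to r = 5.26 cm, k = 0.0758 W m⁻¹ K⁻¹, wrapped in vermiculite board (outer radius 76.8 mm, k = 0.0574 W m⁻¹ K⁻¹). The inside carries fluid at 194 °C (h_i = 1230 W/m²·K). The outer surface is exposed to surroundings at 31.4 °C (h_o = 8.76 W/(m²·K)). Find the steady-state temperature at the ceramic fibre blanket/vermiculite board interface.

T = 132 °C

Treat each layer as a resistance in series:
  R'_conv,in = 1/(2πr h) = 1/(2π·0.0294·1230) = 0.004401 m·K/W
  R'_cast iron = ln(0.0362/0.0294)/(2πk) = 0.2081/(2π·61.4) = 5.393×10^-4 m·K/W
  R'_ceramic fibre blanket = ln(0.0526/0.0362)/(2πk) = 0.3737/(2π·0.0758) = 0.7846 m·K/W
  R'_vermiculite board = ln(0.0768/0.0526)/(2πk) = 0.3785/(2π·0.0574) = 1.049 m·K/W
  R'_conv,out = 1/(2πr h) = 1/(2π·0.0768·8.76) = 0.2366 m·K/W
ΣR = 0.004401 + 5.393×10^-4 + 0.7846 + 1.049 + 0.2366 = 2.075 m·K/W
Q' = ΔT/ΣR = (194 °C − 31.4 °C)/2.075 = 78.36 W/m
From the inner boundary to the ceramic fibre blanket/vermiculite board interface, ΣR_partial = 0.7895 m·K/W.
T_interface = T_in − Q'·ΣR_partial = 194 °C − (78.36)(0.7895) = 132 °C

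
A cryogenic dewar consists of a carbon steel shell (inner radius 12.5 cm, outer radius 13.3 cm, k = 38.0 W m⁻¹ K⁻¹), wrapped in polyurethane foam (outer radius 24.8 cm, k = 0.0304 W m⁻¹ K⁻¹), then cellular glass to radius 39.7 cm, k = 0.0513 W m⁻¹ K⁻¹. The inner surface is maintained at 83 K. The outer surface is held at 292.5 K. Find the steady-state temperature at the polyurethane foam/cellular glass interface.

Series thermal resistances, inner to outer:
  R_carbon steel = (1/0.125 − 1/0.133)/(4πk) = 0.4812/(4π·38.0) = 0.001008 K/W
  R_polyurethane foam = (1/0.133 − 1/0.248)/(4πk) = 3.487/(4π·0.0304) = 9.127 K/W
  R_cellular glass = (1/0.248 − 1/0.397)/(4πk) = 1.513/(4π·0.0513) = 2.348 K/W
ΣR = 0.001008 + 9.127 + 2.348 = 11.48 K/W
Q = ΔT/ΣR = (83 K − 292.5 K)/11.48 = -18.25 W
From the inner boundary to the polyurethane foam/cellular glass interface, ΣR_partial = 9.128 K/W.
T_interface = T_in − Q·ΣR_partial = 83 K − (-18.25)(9.128) = 249.6 K

T = 249.6 K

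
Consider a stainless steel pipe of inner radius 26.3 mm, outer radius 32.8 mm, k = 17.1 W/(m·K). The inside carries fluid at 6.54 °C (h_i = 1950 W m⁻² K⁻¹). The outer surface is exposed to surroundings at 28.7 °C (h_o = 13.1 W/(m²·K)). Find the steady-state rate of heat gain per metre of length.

Q' = 59.0 W/m

Series thermal resistances, inner to outer:
  R'_conv,in = 1/(2πr h) = 1/(2π·0.0263·1950) = 0.003103 m·K/W
  R'_stainless steel = ln(0.0328/0.0263)/(2πk) = 0.2209/(2π·17.1) = 0.002056 m·K/W
  R'_conv,out = 1/(2πr h) = 1/(2π·0.0328·13.1) = 0.3704 m·K/W
ΣR = 0.003103 + 0.002056 + 0.3704 = 0.3756 m·K/W
Q' = ΔT/ΣR = (6.54 °C − 28.7 °C)/0.3756 = -59.0 W/m
(Negative Q' ⇒ heat flows inward; heat gain = 59.0 W/m.)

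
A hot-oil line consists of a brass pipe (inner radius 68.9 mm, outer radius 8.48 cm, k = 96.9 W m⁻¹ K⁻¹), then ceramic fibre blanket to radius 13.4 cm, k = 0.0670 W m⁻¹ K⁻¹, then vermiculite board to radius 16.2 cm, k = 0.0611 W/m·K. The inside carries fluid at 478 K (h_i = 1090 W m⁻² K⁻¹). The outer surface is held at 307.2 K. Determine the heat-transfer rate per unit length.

Series thermal resistances, inner to outer:
  R'_conv,in = 1/(2πr h) = 1/(2π·0.0689·1090) = 0.002119 m·K/W
  R'_brass = ln(0.0848/0.0689)/(2πk) = 0.2076/(2π·96.9) = 3.410×10^-4 m·K/W
  R'_ceramic fibre blanket = ln(0.134/0.0848)/(2πk) = 0.4575/(2π·0.0670) = 1.087 m·K/W
  R'_vermiculite board = ln(0.162/0.134)/(2πk) = 0.1898/(2π·0.0611) = 0.4943 m·K/W
ΣR = 0.002119 + 3.410×10^-4 + 1.087 + 0.4943 = 1.584 m·K/W
Q' = ΔT/ΣR = (478 K − 307.2 K)/1.584 = 108 W/m

Q' = 108 W/m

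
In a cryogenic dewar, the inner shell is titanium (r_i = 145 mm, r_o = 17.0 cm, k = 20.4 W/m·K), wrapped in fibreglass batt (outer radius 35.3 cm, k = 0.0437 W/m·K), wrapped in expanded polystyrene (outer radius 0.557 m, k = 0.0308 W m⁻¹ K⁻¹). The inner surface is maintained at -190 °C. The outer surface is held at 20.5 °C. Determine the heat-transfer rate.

Q = 25.6 W

Resistance network (inner→outer):
  R_titanium = (1/0.145 − 1/0.170)/(4πk) = 1.014/(4π·20.4) = 0.003956 K/W
  R_fibreglass batt = (1/0.170 − 1/0.353)/(4πk) = 3.049/(4π·0.0437) = 5.553 K/W
  R_expanded polystyrene = (1/0.353 − 1/0.557)/(4πk) = 1.038/(4π·0.0308) = 2.681 K/W
ΣR = 0.003956 + 5.553 + 2.681 = 8.238 K/W
Q = ΔT/ΣR = (-190 °C − 20.5 °C)/8.238 = -25.6 W
(Negative Q ⇒ heat flows inward; heat gain = 25.6 W.)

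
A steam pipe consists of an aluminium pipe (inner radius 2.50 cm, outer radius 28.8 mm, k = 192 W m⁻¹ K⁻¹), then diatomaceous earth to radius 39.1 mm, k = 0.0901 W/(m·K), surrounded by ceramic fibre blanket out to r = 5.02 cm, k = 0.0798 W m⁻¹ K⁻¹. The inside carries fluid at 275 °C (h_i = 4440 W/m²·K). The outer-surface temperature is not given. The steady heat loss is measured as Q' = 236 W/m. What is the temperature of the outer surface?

T_out = 29.6 °C

Sum the resistances:
  R'_conv,in = 1/(2πr h) = 1/(2π·0.0250·4440) = 0.001434 m·K/W
  R'_aluminium = ln(0.0288/0.0250)/(2πk) = 0.1415/(2π·192) = 1.173×10^-4 m·K/W
  R'_diatomaceous earth = ln(0.0391/0.0288)/(2πk) = 0.3057/(2π·0.0901) = 0.5401 m·K/W
  R'_ceramic fibre blanket = ln(0.0502/0.0391)/(2πk) = 0.2499/(2π·0.0798) = 0.4984 m·K/W
ΣR = 1.040 m·K/W
ΔT = Q'·ΣR = 236 × 1.040 = 245.4 K
Heat flows outward, so T_out = T_in − ΔT = 275 − 245.4 = 29.6 °C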